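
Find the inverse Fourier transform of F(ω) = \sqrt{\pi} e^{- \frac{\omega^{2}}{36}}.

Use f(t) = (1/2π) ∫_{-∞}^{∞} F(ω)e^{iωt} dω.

f(t) = 3 e^{- 9 t^{2}}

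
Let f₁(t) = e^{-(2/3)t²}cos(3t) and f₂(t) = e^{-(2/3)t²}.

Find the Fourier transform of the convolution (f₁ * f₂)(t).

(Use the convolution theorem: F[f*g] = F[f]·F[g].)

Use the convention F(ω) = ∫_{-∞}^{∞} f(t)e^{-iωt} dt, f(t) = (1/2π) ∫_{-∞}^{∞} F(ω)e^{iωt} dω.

F[f₁*f₂](ω) = \frac{3 \pi \left(e^{\frac{9 \omega}{2}} + 1\right) e^{- \frac{3 \omega^{2}}{4} - \frac{9 \omega}{4} - \frac{27}{8}}}{4}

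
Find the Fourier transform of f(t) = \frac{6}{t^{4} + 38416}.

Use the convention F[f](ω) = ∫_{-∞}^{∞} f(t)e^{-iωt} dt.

F(ω) = \frac{3 \pi e^{- 7 \sqrt{2} \left|{\omega}\right|} \sin{\left(7 \sqrt{2} \left|{\omega}\right| + \frac{\pi}{4} \right)}}{1372}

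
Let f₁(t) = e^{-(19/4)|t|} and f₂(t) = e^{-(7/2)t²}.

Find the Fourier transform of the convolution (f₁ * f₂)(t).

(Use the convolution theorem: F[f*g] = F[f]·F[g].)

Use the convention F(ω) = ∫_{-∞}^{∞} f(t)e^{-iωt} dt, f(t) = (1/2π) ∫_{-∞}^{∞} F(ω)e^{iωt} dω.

F[f₁*f₂](ω) = \frac{152 \sqrt{14} \sqrt{\pi} e^{- \frac{\omega^{2}}{14}}}{7 \left(16 \omega^{2} + 361\right)}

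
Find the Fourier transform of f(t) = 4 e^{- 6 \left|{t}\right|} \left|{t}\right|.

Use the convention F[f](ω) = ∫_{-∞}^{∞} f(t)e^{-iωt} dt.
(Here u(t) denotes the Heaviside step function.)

F(ω) = \frac{8 \left(36 - \omega^{2}\right)}{\left(\omega^{2} + 36\right)^{2}}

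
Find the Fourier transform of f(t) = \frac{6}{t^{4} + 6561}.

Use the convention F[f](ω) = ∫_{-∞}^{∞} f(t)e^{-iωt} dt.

F(ω) = \frac{2 \pi e^{- \frac{9 \sqrt{2} \left|{\omega}\right|}{2}} \sin{\left(\frac{9 \sqrt{2} \left|{\omega}\right|}{2} + \frac{\pi}{4} \right)}}{243}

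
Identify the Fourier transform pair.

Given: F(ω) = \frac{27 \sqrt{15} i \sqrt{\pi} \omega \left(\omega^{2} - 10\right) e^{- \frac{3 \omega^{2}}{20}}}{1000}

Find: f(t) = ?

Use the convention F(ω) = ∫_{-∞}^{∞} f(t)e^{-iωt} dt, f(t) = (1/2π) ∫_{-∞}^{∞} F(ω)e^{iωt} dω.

f(t) = 5 t^{3} e^{- \frac{5 t^{2}}{3}}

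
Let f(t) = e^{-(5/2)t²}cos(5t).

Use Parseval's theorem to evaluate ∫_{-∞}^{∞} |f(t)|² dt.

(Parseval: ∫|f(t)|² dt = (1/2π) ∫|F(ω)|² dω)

∫|f(t)|² dt = \frac{\sqrt{5} \sqrt{\pi} \left(1 + e^{5}\right)}{10 e^{5}}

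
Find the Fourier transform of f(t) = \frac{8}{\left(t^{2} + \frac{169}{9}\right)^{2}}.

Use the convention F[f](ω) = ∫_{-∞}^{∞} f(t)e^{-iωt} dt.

F(ω) = \frac{36 \pi \left(13 \left|{\omega}\right| + 3\right) e^{- \frac{13 \left|{\omega}\right|}{3}}}{2197}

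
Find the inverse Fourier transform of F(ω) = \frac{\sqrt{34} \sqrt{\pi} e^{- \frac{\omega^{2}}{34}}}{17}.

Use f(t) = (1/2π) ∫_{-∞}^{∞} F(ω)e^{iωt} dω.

f(t) = e^{- \frac{17 t^{2}}{2}}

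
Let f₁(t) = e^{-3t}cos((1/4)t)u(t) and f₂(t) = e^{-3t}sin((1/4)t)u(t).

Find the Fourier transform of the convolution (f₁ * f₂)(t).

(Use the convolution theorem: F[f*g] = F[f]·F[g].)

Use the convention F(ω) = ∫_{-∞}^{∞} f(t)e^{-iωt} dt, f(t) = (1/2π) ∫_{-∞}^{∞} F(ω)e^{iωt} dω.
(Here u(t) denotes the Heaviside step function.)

F[f₁*f₂](ω) = \frac{64 \left(i \omega + 3\right)}{\left(16 \left(i \omega + 3\right)^{2} + 1\right)^{2}}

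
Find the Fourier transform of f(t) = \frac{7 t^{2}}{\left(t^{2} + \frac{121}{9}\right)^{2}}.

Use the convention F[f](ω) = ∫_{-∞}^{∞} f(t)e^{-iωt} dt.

F(ω) = \frac{7 \pi \left(3 - 11 \left|{\omega}\right|\right) e^{- \frac{11 \left|{\omega}\right|}{3}}}{22}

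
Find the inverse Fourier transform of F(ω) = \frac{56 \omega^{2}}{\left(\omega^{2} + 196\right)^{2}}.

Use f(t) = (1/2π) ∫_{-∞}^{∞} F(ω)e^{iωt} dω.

f(t) = \left(1 - 14 \left|{t}\right|\right) e^{- 14 \left|{t}\right|}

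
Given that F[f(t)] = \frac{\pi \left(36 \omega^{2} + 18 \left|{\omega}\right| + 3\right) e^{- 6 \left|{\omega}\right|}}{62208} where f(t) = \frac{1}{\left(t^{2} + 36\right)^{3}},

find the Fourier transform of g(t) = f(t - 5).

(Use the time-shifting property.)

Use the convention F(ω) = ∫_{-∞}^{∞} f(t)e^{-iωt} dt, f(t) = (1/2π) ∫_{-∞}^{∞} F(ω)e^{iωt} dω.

F[g](ω) = \frac{\pi \left(12 \omega^{2} + 6 \left|{\omega}\right| + 1\right) e^{- 5 i \omega - 6 \left|{\omega}\right|}}{20736}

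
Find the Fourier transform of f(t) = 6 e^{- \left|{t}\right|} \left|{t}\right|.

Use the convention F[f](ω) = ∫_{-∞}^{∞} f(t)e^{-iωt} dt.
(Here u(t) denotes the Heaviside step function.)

F(ω) = \frac{12 \left(1 - \omega^{2}\right)}{\left(\omega^{2} + 1\right)^{2}}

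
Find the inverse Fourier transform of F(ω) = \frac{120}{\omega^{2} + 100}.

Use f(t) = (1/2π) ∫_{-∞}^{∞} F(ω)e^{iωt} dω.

f(t) = 6 e^{- 10 \left|{t}\right|}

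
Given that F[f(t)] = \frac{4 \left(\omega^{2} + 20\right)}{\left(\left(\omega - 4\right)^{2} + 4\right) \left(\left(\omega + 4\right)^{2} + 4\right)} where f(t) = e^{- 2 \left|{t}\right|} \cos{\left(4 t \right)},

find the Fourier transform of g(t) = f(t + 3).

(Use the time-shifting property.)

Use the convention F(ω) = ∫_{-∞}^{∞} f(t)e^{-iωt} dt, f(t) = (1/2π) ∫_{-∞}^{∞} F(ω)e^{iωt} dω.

F[g](ω) = \frac{4 \left(\omega^{2} + 20\right) e^{3 i \omega}}{\omega^{4} - 24 \omega^{2} + 400}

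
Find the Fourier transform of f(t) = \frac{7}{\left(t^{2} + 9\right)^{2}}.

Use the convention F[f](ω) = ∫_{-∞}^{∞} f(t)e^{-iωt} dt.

F(ω) = \frac{7 \pi \left(3 \left|{\omega}\right| + 1\right) e^{- 3 \left|{\omega}\right|}}{54}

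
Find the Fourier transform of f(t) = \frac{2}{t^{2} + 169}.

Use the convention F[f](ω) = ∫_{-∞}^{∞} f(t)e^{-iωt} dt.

F(ω) = \frac{2 \pi e^{- 13 \left|{\omega}\right|}}{13}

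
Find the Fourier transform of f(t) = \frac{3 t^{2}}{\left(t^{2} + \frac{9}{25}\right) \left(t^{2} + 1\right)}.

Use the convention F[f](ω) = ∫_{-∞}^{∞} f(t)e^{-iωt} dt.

F(ω) = \frac{75 \pi e^{- \left|{\omega}\right|}}{16} - \frac{45 \pi e^{- \frac{3 \left|{\omega}\right|}{5}}}{16}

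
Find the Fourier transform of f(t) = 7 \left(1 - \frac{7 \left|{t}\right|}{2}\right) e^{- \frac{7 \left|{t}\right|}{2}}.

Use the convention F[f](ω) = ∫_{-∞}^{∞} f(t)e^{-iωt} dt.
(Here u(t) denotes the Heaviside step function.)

F(ω) = \frac{1568 \omega^{2}}{\left(4 \omega^{2} + 49\right)^{2}}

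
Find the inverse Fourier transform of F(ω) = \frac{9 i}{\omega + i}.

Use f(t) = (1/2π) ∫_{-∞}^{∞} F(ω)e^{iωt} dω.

f(t) = 9 e^{t} u\left(- t\right)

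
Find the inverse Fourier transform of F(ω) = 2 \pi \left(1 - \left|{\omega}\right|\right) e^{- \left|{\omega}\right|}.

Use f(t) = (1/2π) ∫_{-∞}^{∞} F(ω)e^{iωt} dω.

f(t) = \frac{4 t^{2}}{\left(t^{2} + 1\right)^{2}}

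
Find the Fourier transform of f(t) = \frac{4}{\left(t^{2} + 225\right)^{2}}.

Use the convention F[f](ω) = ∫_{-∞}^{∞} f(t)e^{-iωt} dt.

F(ω) = \frac{2 \pi \left(15 \left|{\omega}\right| + 1\right) e^{- 15 \left|{\omega}\right|}}{3375}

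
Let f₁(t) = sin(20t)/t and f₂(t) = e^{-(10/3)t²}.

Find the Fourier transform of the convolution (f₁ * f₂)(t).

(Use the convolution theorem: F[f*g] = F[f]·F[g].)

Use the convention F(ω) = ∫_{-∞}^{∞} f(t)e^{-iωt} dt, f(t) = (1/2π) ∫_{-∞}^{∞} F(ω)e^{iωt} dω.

F[f₁*f₂](ω) = \begin{cases} \frac{\sqrt{30} \pi^{\frac{3}{2}} e^{- \frac{3 \omega^{2}}{40}}}{10} & \text{for}\: \omega > -20 \wedge \omega < 20 \\0 & \text{otherwise} \end{cases}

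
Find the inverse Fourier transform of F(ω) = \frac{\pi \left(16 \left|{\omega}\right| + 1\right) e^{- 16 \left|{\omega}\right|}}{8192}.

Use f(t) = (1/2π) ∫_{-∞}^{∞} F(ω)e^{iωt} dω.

f(t) = \frac{1}{\left(t^{2} + 256\right)^{2}}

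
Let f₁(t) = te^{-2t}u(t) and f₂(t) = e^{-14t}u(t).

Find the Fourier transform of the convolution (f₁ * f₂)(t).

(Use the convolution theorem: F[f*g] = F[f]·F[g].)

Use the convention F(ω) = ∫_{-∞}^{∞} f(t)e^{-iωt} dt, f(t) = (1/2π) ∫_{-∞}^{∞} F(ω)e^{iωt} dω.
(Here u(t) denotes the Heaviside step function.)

F[f₁*f₂](ω) = \frac{1}{\left(i \omega + 2\right)^{2} \left(i \omega + 14\right)}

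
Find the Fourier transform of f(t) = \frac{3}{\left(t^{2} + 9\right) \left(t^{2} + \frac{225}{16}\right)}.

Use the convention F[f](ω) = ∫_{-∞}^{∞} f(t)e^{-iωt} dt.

F(ω) = \frac{16 \pi e^{- 3 \left|{\omega}\right|}}{81} - \frac{64 \pi e^{- \frac{15 \left|{\omega}\right|}{4}}}{405}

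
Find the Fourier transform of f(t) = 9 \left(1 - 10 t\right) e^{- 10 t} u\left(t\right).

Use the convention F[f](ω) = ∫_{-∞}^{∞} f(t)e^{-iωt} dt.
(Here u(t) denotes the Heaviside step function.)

F(ω) = \frac{9 i \omega}{- \omega^{2} + 20 i \omega + 100}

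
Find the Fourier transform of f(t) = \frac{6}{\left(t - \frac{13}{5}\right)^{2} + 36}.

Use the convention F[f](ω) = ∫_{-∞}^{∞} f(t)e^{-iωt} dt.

F(ω) = \pi e^{- \frac{13 i \omega}{5} - 6 \left|{\omega}\right|}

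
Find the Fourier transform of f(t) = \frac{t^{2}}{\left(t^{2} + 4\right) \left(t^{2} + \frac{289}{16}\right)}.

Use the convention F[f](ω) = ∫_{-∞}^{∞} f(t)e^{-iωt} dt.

F(ω) = - \frac{32 \pi e^{- 2 \left|{\omega}\right|}}{225} + \frac{68 \pi e^{- \frac{17 \left|{\omega}\right|}{4}}}{225}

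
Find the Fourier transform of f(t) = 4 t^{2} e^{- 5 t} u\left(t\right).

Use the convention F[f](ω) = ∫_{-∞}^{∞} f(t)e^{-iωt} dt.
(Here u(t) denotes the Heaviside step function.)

F(ω) = \frac{8}{\left(i \omega + 5\right)^{3}}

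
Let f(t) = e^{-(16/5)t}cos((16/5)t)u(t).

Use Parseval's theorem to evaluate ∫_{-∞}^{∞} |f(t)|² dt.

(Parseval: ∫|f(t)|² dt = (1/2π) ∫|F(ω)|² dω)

∫|f(t)|² dt = \frac{15}{128}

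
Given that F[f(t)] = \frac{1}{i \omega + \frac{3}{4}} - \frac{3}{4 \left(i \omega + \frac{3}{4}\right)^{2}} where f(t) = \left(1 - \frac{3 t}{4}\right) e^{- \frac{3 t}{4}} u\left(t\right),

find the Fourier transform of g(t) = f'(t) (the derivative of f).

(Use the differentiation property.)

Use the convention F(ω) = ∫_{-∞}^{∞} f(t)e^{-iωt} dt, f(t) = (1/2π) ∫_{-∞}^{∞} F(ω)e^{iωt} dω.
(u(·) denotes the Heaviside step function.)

F[g](ω) = \frac{16 \omega^{2}}{16 \omega^{2} - 24 i \omega - 9}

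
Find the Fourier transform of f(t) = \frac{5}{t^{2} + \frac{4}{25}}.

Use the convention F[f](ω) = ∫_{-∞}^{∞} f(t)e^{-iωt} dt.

F(ω) = \frac{25 \pi e^{- \frac{2 \left|{\omega}\right|}{5}}}{2}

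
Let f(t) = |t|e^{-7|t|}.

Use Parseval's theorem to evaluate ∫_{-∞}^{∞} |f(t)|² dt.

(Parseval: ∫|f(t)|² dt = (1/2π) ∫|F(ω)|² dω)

∫|f(t)|² dt = \frac{1}{686}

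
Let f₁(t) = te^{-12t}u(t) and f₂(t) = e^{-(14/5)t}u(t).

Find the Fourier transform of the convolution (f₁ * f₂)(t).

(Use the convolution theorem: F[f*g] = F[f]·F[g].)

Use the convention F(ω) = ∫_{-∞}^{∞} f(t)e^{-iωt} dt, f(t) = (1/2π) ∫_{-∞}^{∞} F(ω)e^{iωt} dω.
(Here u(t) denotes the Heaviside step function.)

F[f₁*f₂](ω) = \frac{5}{\left(i \omega + 12\right)^{2} \left(5 i \omega + 14\right)}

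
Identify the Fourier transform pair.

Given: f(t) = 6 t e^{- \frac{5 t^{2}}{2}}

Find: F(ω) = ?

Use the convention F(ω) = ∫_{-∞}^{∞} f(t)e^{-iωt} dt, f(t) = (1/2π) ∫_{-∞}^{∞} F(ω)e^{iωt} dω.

F(ω) = - \frac{6 \sqrt{10} i \sqrt{\pi} \omega e^{- \frac{\omega^{2}}{10}}}{25}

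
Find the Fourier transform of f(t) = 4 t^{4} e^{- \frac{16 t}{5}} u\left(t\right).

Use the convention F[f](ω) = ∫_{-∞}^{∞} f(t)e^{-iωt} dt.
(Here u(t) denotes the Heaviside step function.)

F(ω) = \frac{300000}{\left(5 i \omega + 16\right)^{5}}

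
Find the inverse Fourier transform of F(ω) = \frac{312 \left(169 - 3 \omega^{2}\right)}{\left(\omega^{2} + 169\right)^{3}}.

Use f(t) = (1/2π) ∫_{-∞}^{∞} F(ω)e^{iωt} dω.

f(t) = 6 t^{2} e^{- 13 \left|{t}\right|}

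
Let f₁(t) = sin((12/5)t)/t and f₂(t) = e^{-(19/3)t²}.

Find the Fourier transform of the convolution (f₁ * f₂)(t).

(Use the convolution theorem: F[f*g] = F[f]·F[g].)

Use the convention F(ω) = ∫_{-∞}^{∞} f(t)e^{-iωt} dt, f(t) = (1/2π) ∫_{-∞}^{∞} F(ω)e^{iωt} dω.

F[f₁*f₂](ω) = \begin{cases} \frac{\sqrt{57} \pi^{\frac{3}{2}} e^{- \frac{3 \omega^{2}}{76}}}{19} & \text{for}\: \omega > - \frac{12}{5} \wedge \omega < \frac{12}{5} \\0 & \text{otherwise} \end{cases}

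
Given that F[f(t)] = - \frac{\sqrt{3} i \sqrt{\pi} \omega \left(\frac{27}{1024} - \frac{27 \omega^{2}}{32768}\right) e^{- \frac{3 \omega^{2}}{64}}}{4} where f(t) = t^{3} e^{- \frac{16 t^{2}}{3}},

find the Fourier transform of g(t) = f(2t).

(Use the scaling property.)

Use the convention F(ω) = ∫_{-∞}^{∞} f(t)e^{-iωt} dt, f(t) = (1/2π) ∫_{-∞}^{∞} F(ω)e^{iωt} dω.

F[g](ω) = \frac{27 \sqrt{3} i \sqrt{\pi} \omega \left(\omega^{2} - 128\right) e^{- \frac{3 \omega^{2}}{256}}}{2097152}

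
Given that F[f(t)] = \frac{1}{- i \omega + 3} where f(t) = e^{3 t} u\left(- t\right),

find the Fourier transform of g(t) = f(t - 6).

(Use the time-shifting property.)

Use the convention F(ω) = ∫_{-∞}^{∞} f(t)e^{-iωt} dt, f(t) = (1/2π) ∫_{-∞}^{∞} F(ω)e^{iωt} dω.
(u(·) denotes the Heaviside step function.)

F[g](ω) = \frac{i e^{- 6 i \omega}}{\omega + 3 i}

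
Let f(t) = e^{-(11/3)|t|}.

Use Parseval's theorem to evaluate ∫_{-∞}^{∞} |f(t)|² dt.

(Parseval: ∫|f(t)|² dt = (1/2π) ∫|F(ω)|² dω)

∫|f(t)|² dt = \frac{3}{11}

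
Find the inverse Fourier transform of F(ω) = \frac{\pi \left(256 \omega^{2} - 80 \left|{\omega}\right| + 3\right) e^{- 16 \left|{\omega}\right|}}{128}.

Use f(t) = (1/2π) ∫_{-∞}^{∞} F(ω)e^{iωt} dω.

f(t) = \frac{t^{4}}{\left(t^{2} + 256\right)^{3}}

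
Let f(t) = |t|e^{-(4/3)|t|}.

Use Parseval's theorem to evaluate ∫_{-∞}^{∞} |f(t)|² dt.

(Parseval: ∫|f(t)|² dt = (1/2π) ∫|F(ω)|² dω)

∫|f(t)|² dt = \frac{27}{128}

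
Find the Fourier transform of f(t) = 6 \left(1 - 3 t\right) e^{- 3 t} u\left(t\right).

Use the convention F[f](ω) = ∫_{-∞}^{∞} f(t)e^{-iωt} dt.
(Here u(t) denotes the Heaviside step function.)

F(ω) = \frac{6 i \omega}{- \omega^{2} + 6 i \omega + 9}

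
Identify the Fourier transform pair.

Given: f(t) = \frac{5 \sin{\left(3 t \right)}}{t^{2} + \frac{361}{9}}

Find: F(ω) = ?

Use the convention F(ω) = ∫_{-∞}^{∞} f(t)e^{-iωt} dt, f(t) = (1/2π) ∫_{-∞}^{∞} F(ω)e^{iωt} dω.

F(ω) = \frac{15 i \pi e^{- \frac{19 \left|{\omega + 3}\right|}{3}}}{38} - \frac{15 i \pi e^{- \frac{19 \left|{\omega - 3}\right|}{3}}}{38}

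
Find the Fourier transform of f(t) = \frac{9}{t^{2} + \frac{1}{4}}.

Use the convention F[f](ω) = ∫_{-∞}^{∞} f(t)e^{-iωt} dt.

F(ω) = 18 \pi e^{- \frac{\left|{\omega}\right|}{2}}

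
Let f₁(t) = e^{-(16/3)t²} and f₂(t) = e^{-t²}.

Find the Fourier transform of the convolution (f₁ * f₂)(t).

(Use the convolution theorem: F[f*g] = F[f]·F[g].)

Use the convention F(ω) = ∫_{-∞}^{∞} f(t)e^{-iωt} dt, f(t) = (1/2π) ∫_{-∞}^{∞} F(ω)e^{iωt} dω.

F[f₁*f₂](ω) = \frac{\sqrt{3} \pi e^{- \frac{19 \omega^{2}}{64}}}{4}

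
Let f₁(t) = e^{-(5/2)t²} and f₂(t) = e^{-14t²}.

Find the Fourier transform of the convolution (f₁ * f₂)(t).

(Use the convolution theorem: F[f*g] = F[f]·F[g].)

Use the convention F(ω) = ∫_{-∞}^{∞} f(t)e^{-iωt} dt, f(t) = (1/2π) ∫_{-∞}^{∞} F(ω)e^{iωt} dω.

F[f₁*f₂](ω) = \frac{\sqrt{35} \pi e^{- \frac{33 \omega^{2}}{280}}}{35}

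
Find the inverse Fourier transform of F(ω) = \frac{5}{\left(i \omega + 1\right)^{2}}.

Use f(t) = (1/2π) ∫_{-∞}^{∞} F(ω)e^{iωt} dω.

f(t) = 5 t e^{- t} u\left(t\right)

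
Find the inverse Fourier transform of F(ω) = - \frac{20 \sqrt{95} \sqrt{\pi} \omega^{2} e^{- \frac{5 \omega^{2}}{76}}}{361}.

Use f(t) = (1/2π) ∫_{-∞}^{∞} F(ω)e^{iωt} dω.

f(t) = 4 \left(\frac{76 t^{2}}{5} - 2\right) e^{- \frac{19 t^{2}}{5}}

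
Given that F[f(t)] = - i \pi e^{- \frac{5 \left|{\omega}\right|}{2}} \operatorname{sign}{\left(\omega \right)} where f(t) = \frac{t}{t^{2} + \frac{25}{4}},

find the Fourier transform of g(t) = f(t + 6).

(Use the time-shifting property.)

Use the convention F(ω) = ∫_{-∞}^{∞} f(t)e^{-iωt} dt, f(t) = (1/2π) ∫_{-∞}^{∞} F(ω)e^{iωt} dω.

F[g](ω) = - i \pi e^{6 i \omega} e^{- \frac{5 \left|{\omega}\right|}{2}} \operatorname{sign}{\left(\omega \right)}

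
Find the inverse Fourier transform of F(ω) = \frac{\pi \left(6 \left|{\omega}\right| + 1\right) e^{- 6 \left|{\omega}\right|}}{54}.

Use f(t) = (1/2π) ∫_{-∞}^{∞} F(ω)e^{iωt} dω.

f(t) = \frac{8}{\left(t^{2} + 36\right)^{2}}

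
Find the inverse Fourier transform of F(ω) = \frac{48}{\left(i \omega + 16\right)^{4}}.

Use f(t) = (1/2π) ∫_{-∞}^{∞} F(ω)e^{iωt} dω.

f(t) = 8 t^{3} e^{- 16 t} u\left(t\right)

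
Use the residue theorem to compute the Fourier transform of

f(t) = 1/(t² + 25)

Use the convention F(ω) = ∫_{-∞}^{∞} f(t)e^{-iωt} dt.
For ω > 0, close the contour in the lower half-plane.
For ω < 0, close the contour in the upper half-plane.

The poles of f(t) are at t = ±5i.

Let g(z) = f(z)e^{-iωz}; for large |z| the factor e^{-iωz} decays in the lower half-plane when ω > 0 and in the upper half-plane when ω < 0.

Case ω > 0 (lower half-plane, clockwise contour ⇒ F(ω) = -2πi·ΣRes):
  Res_{z = - 5 i} g(z) = \frac{i e^{- 5 \omega}}{10}
  F(ω) = -2πi·ΣRes = \frac{\pi e^{- 5 \omega}}{5}

Case ω < 0 (upper half-plane, counterclockwise contour ⇒ F(ω) = +2πi·ΣRes):
  Res_{z = 5 i} g(z) = - \frac{i e^{5 \omega}}{10}
  F(ω) = 2πi·ΣRes = \frac{\pi e^{5 \omega}}{5}

Both cases combine into a single formula in |ω|:

F(ω) = \frac{\pi e^{- 5 \left|{\omega}\right|}}{5}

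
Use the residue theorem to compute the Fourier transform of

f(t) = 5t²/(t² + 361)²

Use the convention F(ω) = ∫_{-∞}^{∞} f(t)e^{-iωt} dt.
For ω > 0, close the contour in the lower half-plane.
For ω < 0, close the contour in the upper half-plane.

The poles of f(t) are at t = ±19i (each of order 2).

Let g(z) = f(z)e^{-iωz}; for large |z| the factor e^{-iωz} decays in the lower half-plane when ω > 0 and in the upper half-plane when ω < 0.

Case ω > 0 (lower half-plane, clockwise contour ⇒ F(ω) = -2πi·ΣRes):
  Res_{z = - 19 i} g(z) = \frac{5 i \left(1 - 19 \omega\right) e^{- 19 \omega}}{76} (pole of order 2)
  F(ω) = -2πi·ΣRes = \frac{5 \pi \left(1 - 19 \omega\right) e^{- 19 \omega}}{38}

Case ω < 0 (upper half-plane, counterclockwise contour ⇒ F(ω) = +2πi·ΣRes):
  Res_{z = 19 i} g(z) = \frac{5 i \left(- 19 \omega - 1\right) e^{19 \omega}}{76} (pole of order 2)
  F(ω) = 2πi·ΣRes = \frac{5 \pi \left(19 \omega + 1\right) e^{19 \omega}}{38}

Both cases combine into a single formula in |ω|:

F(ω) = \frac{5 \pi \left(1 - 19 \left|{\omega}\right|\right) e^{- 19 \left|{\omega}\right|}}{38}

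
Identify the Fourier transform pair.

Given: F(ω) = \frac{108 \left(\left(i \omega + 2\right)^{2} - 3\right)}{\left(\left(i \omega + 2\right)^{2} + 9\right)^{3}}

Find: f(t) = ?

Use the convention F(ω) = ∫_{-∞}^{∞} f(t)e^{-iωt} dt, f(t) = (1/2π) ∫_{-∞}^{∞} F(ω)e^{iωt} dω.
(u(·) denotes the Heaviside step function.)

f(t) = 6 t^{2} e^{- 2 t} \sin{\left(3 t \right)} u\left(t\right)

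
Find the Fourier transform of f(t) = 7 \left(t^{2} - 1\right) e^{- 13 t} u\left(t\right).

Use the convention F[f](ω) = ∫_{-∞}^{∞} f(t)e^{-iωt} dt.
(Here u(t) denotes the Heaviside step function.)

F(ω) = \frac{7 \left(2 i \omega - \left(i \omega + 13\right)^{3} + 26\right)}{\left(i \omega + 13\right)^{4}}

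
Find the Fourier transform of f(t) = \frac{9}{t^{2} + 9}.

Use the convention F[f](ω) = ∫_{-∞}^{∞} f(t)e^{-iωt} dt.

F(ω) = 3 \pi e^{- 3 \left|{\omega}\right|}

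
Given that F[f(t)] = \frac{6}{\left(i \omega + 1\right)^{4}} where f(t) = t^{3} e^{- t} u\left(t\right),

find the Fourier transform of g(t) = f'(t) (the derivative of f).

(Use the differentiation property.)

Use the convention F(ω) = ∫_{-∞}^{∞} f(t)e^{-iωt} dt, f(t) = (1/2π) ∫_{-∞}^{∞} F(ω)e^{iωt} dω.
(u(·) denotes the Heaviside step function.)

F[g](ω) = \frac{6 i \omega}{\left(i \omega + 1\right)^{4}}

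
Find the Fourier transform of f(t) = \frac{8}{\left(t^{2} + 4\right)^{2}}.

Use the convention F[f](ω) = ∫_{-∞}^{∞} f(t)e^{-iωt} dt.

F(ω) = \frac{\pi \left(2 \left|{\omega}\right| + 1\right) e^{- 2 \left|{\omega}\right|}}{2}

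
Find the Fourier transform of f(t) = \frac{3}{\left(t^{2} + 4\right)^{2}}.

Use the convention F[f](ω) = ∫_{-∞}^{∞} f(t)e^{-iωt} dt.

F(ω) = \frac{3 \pi \left(2 \left|{\omega}\right| + 1\right) e^{- 2 \left|{\omega}\right|}}{16}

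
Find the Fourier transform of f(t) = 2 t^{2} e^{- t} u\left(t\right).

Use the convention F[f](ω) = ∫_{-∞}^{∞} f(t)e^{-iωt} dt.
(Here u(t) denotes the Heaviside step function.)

F(ω) = \frac{4}{\left(i \omega + 1\right)^{3}}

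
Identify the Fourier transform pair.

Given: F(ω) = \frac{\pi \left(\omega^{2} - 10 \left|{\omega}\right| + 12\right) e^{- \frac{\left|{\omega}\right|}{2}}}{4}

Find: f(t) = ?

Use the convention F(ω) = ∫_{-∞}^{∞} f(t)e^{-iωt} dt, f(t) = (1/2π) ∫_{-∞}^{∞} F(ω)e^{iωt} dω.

f(t) = \frac{4 t^{4}}{\left(t^{2} + \frac{1}{4}\right)^{3}}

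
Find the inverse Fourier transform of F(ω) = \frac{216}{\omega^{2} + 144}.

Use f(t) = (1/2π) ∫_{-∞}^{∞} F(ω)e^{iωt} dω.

f(t) = 9 e^{- 12 \left|{t}\right|}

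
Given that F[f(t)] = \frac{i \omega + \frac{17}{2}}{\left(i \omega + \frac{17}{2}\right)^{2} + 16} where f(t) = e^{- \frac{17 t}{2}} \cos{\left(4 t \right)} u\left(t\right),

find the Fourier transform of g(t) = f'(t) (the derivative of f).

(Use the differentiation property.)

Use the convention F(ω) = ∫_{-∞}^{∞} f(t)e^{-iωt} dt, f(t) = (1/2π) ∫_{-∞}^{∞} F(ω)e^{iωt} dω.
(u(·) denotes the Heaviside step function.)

F[g](ω) = \frac{2 i \omega \left(2 i \omega + 17\right)}{\left(2 i \omega + 17\right)^{2} + 64}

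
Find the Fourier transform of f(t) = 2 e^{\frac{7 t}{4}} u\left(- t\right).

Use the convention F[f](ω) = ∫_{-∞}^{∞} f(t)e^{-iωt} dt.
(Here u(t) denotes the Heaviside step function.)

F(ω) = - \frac{8}{4 i \omega - 7}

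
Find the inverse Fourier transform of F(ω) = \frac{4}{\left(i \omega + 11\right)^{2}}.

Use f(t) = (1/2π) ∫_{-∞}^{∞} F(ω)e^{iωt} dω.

f(t) = 4 t e^{- 11 t} u\left(t\right)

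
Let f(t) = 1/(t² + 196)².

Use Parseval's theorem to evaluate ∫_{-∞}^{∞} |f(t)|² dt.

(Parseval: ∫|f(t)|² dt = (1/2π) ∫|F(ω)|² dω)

∫|f(t)|² dt = \frac{5 \pi}{1686616064}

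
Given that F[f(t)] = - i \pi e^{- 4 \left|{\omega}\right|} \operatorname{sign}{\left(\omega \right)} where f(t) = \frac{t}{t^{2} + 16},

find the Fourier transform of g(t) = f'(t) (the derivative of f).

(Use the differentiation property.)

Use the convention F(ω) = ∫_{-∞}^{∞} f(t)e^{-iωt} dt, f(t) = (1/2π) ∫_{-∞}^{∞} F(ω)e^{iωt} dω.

F[g](ω) = \pi \omega e^{- 4 \left|{\omega}\right|} \operatorname{sign}{\left(\omega \right)}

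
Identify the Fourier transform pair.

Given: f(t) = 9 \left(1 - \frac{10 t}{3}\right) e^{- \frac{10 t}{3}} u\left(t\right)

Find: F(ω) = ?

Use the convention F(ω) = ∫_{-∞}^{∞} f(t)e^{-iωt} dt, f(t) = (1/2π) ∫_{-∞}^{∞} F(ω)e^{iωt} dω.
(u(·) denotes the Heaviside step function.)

F(ω) = \frac{81 i \omega}{- 9 \omega^{2} + 60 i \omega + 100}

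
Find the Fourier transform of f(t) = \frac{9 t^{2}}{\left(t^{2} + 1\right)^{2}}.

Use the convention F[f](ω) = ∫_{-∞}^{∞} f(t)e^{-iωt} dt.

F(ω) = \frac{9 \pi \left(1 - \left|{\omega}\right|\right) e^{- \left|{\omega}\right|}}{2}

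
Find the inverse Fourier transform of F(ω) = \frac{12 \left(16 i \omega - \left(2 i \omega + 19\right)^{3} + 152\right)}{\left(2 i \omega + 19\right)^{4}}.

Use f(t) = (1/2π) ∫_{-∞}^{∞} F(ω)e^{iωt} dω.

f(t) = 6 \left(t^{2} - 1\right) e^{- \frac{19 t}{2}} u\left(t\right)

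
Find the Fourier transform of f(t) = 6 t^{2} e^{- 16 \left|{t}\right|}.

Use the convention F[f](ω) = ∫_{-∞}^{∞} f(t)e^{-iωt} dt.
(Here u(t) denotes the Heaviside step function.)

F(ω) = \frac{384 \left(256 - 3 \omega^{2}\right)}{\left(\omega^{2} + 256\right)^{3}}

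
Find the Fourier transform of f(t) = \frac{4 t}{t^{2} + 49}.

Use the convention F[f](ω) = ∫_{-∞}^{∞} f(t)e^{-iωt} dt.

F(ω) = - 4 i \pi e^{- 7 \left|{\omega}\right|} \operatorname{sign}{\left(\omega \right)}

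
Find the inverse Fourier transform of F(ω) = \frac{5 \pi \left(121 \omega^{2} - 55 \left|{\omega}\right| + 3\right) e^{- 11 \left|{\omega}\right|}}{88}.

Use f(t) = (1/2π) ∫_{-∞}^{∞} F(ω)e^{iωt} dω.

f(t) = \frac{5 t^{4}}{\left(t^{2} + 121\right)^{3}}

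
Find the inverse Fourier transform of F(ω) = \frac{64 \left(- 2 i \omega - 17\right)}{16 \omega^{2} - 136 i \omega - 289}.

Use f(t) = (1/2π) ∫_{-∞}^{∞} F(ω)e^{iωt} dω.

f(t) = 8 \left(\frac{17 t}{4} + 1\right) e^{- \frac{17 t}{4}} u\left(t\right)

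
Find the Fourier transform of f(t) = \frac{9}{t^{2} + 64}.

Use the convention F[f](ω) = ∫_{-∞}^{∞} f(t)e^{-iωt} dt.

F(ω) = \frac{9 \pi e^{- 8 \left|{\omega}\right|}}{8}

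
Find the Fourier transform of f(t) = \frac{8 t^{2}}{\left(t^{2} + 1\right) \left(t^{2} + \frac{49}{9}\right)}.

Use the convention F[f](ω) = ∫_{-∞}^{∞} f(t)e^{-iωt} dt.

F(ω) = - \frac{9 \pi e^{- \left|{\omega}\right|}}{5} + \frac{21 \pi e^{- \frac{7 \left|{\omega}\right|}{3}}}{5}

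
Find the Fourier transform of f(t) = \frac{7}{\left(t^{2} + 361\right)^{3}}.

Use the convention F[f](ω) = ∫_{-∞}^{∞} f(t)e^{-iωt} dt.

F(ω) = \frac{7 \pi \left(361 \omega^{2} + 57 \left|{\omega}\right| + 3\right) e^{- 19 \left|{\omega}\right|}}{19808792}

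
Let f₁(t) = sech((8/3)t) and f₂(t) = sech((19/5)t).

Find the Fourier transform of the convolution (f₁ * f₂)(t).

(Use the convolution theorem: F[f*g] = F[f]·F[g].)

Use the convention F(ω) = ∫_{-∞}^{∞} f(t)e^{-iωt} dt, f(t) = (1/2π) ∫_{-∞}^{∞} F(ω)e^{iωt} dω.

F[f₁*f₂](ω) = \frac{15 \pi^{2}}{152 \cosh{\left(\frac{5 \pi \omega}{38} \right)} \cosh{\left(\frac{3 \pi \omega}{16} \right)}}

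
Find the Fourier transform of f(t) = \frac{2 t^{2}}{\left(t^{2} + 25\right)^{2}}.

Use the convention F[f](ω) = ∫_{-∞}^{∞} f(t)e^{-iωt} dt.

F(ω) = \frac{\pi \left(1 - 5 \left|{\omega}\right|\right) e^{- 5 \left|{\omega}\right|}}{5}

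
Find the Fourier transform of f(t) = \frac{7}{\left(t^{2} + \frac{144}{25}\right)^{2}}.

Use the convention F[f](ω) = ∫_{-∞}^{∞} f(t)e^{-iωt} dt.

F(ω) = \frac{175 \pi \left(12 \left|{\omega}\right| + 5\right) e^{- \frac{12 \left|{\omega}\right|}{5}}}{3456}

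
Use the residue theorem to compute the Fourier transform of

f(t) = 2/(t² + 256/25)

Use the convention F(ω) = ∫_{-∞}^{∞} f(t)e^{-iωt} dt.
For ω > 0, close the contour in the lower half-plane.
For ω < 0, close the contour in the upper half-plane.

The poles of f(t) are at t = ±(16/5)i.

Let g(z) = f(z)e^{-iωz}; for large |z| the factor e^{-iωz} decays in the lower half-plane when ω > 0 and in the upper half-plane when ω < 0.

Case ω > 0 (lower half-plane, clockwise contour ⇒ F(ω) = -2πi·ΣRes):
  Res_{z = - \frac{16 i}{5}} g(z) = \frac{5 i e^{- \frac{16 \omega}{5}}}{16}
  F(ω) = -2πi·ΣRes = \frac{5 \pi e^{- \frac{16 \omega}{5}}}{8}

Case ω < 0 (upper half-plane, counterclockwise contour ⇒ F(ω) = +2πi·ΣRes):
  Res_{z = \frac{16 i}{5}} g(z) = - \frac{5 i e^{\frac{16 \omega}{5}}}{16}
  F(ω) = 2πi·ΣRes = \frac{5 \pi e^{\frac{16 \omega}{5}}}{8}

Both cases combine into a single formula in |ω|:

F(ω) = \frac{5 \pi e^{- \frac{16 \left|{\omega}\right|}{5}}}{8}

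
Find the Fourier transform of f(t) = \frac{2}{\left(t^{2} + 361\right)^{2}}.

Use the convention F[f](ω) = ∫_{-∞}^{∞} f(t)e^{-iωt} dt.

F(ω) = \frac{\pi \left(19 \left|{\omega}\right| + 1\right) e^{- 19 \left|{\omega}\right|}}{6859}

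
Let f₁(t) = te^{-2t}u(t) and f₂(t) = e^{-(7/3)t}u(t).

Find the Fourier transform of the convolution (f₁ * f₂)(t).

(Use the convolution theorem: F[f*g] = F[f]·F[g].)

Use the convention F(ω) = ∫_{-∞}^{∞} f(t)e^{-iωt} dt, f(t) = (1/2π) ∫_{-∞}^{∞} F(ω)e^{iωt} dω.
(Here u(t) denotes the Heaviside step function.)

F[f₁*f₂](ω) = \frac{3}{\left(i \omega + 2\right)^{2} \left(3 i \omega + 7\right)}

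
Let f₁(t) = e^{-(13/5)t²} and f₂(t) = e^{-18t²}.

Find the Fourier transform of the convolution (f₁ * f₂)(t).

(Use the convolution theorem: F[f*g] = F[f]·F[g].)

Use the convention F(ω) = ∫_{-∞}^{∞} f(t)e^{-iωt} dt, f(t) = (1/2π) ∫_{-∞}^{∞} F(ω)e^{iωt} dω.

F[f₁*f₂](ω) = \frac{\sqrt{130} \pi e^{- \frac{103 \omega^{2}}{936}}}{78}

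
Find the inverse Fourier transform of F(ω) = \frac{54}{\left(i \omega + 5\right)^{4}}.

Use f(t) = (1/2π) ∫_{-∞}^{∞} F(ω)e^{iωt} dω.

f(t) = 9 t^{3} e^{- 5 t} u\left(t\right)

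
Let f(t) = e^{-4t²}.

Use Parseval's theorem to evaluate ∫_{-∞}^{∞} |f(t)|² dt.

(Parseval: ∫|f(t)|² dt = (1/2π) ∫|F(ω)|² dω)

∫|f(t)|² dt = \frac{\sqrt{2} \sqrt{\pi}}{4}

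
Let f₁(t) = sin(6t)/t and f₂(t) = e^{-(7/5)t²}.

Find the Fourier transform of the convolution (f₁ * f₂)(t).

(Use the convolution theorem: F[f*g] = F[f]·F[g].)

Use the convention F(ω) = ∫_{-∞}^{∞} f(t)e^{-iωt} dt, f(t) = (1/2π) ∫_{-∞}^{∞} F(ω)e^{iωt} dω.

F[f₁*f₂](ω) = \begin{cases} \frac{\sqrt{35} \pi^{\frac{3}{2}} e^{- \frac{5 \omega^{2}}{28}}}{7} & \text{for}\: \omega > -6 \wedge \omega < 6 \\0 & \text{otherwise} \end{cases}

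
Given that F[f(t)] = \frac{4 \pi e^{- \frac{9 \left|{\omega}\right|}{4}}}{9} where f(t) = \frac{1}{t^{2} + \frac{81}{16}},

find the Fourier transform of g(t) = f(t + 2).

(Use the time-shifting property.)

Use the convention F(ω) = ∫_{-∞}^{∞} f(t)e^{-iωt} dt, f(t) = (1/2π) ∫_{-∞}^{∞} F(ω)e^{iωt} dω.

F[g](ω) = \frac{4 \pi e^{2 i \omega - \frac{9 \left|{\omega}\right|}{4}}}{9}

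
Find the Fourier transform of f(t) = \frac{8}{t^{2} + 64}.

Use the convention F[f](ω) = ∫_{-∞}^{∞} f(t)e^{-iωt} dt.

F(ω) = \pi e^{- 8 \left|{\omega}\right|}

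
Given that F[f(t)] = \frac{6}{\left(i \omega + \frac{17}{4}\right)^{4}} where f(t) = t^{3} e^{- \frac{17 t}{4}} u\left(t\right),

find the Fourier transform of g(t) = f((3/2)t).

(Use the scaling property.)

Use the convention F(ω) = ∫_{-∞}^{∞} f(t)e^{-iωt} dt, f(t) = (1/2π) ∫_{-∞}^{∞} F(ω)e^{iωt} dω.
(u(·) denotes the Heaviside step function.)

F[g](ω) = \frac{82944}{\left(8 i \omega + 51\right)^{4}}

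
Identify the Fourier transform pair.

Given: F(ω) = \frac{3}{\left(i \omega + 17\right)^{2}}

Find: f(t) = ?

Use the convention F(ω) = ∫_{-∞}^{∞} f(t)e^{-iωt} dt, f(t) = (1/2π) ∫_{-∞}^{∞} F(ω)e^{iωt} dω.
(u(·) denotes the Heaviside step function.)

f(t) = 3 t e^{- 17 t} u\left(t\right)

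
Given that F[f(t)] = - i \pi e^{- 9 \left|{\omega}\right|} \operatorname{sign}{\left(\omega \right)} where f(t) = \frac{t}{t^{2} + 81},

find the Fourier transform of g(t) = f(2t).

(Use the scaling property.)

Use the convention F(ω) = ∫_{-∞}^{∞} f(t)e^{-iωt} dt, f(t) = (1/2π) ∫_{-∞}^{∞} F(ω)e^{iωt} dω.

F[g](ω) = - \frac{i \pi e^{- \frac{9 \left|{\omega}\right|}{2}} \operatorname{sign}{\left(\omega \right)}}{2}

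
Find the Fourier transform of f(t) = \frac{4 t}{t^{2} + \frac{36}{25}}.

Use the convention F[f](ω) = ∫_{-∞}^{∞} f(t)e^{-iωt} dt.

F(ω) = - 4 i \pi e^{- \frac{6 \left|{\omega}\right|}{5}} \operatorname{sign}{\left(\omega \right)}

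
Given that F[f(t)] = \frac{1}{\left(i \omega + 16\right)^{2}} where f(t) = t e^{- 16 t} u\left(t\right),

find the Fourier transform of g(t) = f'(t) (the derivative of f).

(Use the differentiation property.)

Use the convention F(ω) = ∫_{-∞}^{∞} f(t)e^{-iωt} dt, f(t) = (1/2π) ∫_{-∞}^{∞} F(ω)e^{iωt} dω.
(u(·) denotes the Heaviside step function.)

F[g](ω) = \frac{i \omega}{\left(i \omega + 16\right)^{2}}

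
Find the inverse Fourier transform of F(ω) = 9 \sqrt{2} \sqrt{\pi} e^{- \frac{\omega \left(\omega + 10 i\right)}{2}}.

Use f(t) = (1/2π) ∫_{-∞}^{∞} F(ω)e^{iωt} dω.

f(t) = 9 e^{- \frac{\left(t - 5\right)^{2}}{2}}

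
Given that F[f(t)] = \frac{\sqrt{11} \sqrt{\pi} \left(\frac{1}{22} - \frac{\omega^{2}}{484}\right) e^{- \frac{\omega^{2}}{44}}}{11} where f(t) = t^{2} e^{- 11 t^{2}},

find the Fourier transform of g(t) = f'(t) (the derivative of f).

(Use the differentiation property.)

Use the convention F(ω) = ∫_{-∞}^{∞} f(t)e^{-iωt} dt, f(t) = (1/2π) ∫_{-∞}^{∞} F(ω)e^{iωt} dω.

F[g](ω) = \frac{\sqrt{11} i \sqrt{\pi} \omega \left(22 - \omega^{2}\right) e^{- \frac{\omega^{2}}{44}}}{5324}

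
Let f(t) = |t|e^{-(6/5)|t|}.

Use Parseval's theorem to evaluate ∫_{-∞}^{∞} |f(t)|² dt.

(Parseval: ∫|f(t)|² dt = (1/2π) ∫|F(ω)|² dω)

∫|f(t)|² dt = \frac{125}{432}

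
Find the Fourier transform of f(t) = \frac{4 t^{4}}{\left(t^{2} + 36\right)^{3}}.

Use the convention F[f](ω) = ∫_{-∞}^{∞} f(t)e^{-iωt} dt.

F(ω) = \frac{\pi \left(12 \omega^{2} - 10 \left|{\omega}\right| + 1\right) e^{- 6 \left|{\omega}\right|}}{4}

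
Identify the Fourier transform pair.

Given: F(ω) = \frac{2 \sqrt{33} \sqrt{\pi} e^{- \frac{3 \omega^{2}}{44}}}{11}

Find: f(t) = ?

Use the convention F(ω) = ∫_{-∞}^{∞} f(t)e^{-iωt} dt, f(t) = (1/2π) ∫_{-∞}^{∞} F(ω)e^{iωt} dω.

f(t) = 2 e^{- \frac{11 t^{2}}{3}}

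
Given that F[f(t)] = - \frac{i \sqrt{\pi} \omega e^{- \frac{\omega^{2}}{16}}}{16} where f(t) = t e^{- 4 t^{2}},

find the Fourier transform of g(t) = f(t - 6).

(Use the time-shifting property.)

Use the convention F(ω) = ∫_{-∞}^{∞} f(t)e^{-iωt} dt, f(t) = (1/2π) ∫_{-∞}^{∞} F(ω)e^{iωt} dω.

F[g](ω) = - \frac{i \sqrt{\pi} \omega e^{- \frac{\omega \left(\omega + 96 i\right)}{16}}}{16}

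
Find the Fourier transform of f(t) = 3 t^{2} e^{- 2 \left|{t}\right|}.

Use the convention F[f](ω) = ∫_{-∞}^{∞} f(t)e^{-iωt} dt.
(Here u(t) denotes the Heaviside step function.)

F(ω) = \frac{24 \left(4 - 3 \omega^{2}\right)}{\left(\omega^{2} + 4\right)^{3}}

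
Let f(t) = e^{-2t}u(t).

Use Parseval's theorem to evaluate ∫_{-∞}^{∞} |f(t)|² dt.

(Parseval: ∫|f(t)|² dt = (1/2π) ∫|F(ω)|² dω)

∫|f(t)|² dt = \frac{1}{4}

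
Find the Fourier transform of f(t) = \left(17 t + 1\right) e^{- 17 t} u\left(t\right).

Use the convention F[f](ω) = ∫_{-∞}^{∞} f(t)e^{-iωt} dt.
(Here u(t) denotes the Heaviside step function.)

F(ω) = \frac{- i \omega - 34}{\omega^{2} - 34 i \omega - 289}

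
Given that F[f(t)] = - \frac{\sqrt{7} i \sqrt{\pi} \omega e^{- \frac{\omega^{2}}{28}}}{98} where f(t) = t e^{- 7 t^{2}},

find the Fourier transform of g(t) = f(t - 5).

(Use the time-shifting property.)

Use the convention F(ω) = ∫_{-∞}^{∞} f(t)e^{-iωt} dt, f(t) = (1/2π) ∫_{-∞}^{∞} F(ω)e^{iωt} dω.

F[g](ω) = - \frac{\sqrt{7} i \sqrt{\pi} \omega e^{- \frac{\omega \left(\omega + 140 i\right)}{28}}}{98}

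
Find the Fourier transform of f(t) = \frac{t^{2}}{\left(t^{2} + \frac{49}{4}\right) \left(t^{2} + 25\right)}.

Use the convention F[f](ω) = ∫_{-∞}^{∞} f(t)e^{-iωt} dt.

F(ω) = \frac{20 \pi e^{- 5 \left|{\omega}\right|}}{51} - \frac{14 \pi e^{- \frac{7 \left|{\omega}\right|}{2}}}{51}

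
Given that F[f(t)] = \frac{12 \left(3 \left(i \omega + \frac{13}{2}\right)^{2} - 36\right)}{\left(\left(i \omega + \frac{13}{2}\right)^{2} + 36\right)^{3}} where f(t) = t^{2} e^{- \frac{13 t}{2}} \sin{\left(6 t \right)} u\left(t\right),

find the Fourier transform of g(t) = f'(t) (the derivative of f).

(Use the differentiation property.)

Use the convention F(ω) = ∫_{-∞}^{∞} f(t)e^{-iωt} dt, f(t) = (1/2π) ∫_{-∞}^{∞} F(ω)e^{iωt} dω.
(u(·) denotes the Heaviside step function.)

F[g](ω) = \frac{576 i \omega \left(\left(2 i \omega + 13\right)^{2} - 48\right)}{\left(\left(2 i \omega + 13\right)^{2} + 144\right)^{3}}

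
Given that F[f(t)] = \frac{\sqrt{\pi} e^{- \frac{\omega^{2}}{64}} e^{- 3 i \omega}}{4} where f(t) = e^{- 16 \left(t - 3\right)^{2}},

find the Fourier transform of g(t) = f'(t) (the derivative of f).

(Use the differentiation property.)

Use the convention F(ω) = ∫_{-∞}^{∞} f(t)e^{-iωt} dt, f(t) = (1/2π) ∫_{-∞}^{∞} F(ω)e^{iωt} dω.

F[g](ω) = \frac{i \sqrt{\pi} \omega e^{- \frac{\omega \left(\omega + 192 i\right)}{64}}}{4}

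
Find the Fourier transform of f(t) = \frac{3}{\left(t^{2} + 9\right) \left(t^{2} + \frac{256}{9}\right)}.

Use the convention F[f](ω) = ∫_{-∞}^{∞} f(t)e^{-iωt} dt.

F(ω) = \frac{9 \pi e^{- 3 \left|{\omega}\right|}}{175} - \frac{81 \pi e^{- \frac{16 \left|{\omega}\right|}{3}}}{2800}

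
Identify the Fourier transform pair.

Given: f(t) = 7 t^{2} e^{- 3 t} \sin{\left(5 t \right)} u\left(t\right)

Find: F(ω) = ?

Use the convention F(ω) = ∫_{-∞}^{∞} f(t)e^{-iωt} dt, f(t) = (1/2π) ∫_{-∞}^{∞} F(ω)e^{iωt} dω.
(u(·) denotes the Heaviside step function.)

F(ω) = \frac{70 \left(3 \left(i \omega + 3\right)^{2} - 25\right)}{\left(\left(i \omega + 3\right)^{2} + 25\right)^{3}}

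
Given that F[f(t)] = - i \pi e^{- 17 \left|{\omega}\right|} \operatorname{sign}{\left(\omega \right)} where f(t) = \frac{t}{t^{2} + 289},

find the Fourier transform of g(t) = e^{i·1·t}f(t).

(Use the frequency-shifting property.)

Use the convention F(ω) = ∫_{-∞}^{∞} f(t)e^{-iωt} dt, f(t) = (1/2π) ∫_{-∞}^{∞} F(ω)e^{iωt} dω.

F[g](ω) = - i \pi e^{- 17 \left|{\omega - 1}\right|} \operatorname{sign}{\left(\omega - 1 \right)}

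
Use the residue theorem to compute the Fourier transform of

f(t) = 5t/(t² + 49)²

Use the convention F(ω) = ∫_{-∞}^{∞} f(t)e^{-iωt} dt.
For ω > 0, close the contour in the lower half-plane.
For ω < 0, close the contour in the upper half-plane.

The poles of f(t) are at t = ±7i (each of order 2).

Let g(z) = f(z)e^{-iωz}; for large |z| the factor e^{-iωz} decays in the lower half-plane when ω > 0 and in the upper half-plane when ω < 0.

Case ω > 0 (lower half-plane, clockwise contour ⇒ F(ω) = -2πi·ΣRes):
  Res_{z = - 7 i} g(z) = \frac{5 \omega e^{- 7 \omega}}{28} (pole of order 2)
  F(ω) = -2πi·ΣRes = - \frac{5 i \pi \omega e^{- 7 \omega}}{14}

Case ω < 0 (upper half-plane, counterclockwise contour ⇒ F(ω) = +2πi·ΣRes):
  Res_{z = 7 i} g(z) = - \frac{5 \omega e^{7 \omega}}{28} (pole of order 2)
  F(ω) = 2πi·ΣRes = - \frac{5 i \pi \omega e^{7 \omega}}{14}

Both cases combine into a single formula in |ω|:

F(ω) = - \frac{5 i \pi \omega e^{- 7 \left|{\omega}\right|}}{14}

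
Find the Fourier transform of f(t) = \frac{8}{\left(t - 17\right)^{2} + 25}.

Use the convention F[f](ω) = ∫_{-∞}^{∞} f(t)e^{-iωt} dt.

F(ω) = \frac{8 \pi e^{- 17 i \omega - 5 \left|{\omega}\right|}}{5}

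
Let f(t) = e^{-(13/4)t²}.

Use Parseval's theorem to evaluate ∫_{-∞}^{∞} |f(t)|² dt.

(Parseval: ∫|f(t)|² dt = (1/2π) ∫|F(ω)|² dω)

∫|f(t)|² dt = \frac{\sqrt{26} \sqrt{\pi}}{13}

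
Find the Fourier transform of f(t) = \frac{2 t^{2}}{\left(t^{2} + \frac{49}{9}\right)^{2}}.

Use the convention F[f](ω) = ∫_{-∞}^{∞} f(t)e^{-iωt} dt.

F(ω) = \frac{\pi \left(3 - 7 \left|{\omega}\right|\right) e^{- \frac{7 \left|{\omega}\right|}{3}}}{7}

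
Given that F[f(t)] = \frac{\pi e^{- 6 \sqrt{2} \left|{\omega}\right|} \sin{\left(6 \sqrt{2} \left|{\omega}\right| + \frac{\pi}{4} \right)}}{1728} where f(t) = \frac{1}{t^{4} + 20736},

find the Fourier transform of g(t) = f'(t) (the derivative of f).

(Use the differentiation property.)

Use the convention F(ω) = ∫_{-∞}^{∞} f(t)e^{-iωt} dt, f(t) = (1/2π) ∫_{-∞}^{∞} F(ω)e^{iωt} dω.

F[g](ω) = \frac{i \pi \omega e^{- 6 \sqrt{2} \left|{\omega}\right|} \sin{\left(6 \sqrt{2} \left|{\omega}\right| + \frac{\pi}{4} \right)}}{1728}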